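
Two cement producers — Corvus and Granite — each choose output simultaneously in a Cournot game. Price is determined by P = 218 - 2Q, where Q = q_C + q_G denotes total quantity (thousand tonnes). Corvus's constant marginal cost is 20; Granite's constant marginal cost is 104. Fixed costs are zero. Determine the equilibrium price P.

Corvus's profit: π_C = (218 - 2Q)q_C - (20q_C). Setting ∂π_C/∂q_C = 0: 198 - 4q_C - 2(q_G) = 0.
Granite's first-order condition: 114 - 4q_G - 2(q_C) = 0.
Best responses: q_C = (198 - 2q_G)/4, q_G = (114 - 2q_C)/4.
Substituting one into the other gives q_C = 47 and q_G = 5.
Total output Q = 52, so price P = 218 - 2·52 = 114.

114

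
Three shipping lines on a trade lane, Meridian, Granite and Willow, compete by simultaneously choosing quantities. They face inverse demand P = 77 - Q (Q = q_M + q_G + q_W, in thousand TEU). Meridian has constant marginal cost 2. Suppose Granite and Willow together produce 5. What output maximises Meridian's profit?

35

With rivals' combined output fixed at 5, Meridian's profit is π_M = (77 - 5 - q_M)q_M - (2q_M) = (72 - q_M)q_M - (2q_M).
∂π_M/∂q_M = 70 - 2q_M = 0, so q_M = 35.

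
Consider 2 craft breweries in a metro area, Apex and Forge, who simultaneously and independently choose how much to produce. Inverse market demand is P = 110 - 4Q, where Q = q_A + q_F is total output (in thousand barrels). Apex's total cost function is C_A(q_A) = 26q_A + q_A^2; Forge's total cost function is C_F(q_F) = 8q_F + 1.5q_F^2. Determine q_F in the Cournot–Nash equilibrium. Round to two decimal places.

7.28

Apex's profit: π_A = (110 - 4Q)q_A - (26q_A + q_A²). Setting ∂π_A/∂q_A = 0: 84 - 10q_A - 4(q_F) = 0.
Forge's profit: π_F = (110 - 4Q)q_F - (8q_F + (3/2)q_F²). Setting ∂π_F/∂q_F = 0: 102 - 11q_F - 4(q_A) = 0.
Rearranging gives the reaction functions q_A = (84 - 4q_F)/10 and q_F = (102 - 4q_A)/11.
Substituting one into the other gives q_A = 258/47 and q_F = 342/47.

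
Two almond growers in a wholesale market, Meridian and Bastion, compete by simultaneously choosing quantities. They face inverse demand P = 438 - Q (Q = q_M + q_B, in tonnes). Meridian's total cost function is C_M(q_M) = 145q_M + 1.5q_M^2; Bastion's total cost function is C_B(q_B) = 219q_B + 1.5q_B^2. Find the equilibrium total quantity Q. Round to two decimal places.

85.33

Meridian's profit: π_M = (438 - Q)q_M - (145q_M + (3/2)q_M²). Setting ∂π_M/∂q_M = 0: 293 - 5q_M - (q_B) = 0.
Bastion's first-order condition: 219 - 5q_B - (q_M) = 0.
Best responses: q_M = (293 - q_B)/5, q_B = (219 - q_M)/5.
Substituting one into the other gives q_M = 623/12 and q_B = 401/12.
Total output Q = 623/12 + 401/12 = 256/3.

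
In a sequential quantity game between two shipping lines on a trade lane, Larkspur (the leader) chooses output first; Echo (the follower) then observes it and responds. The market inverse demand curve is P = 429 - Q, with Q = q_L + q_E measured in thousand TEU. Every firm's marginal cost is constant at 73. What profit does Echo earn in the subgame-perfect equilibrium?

The follower Echo best-responds to any q_L: π_E = (429 - Q)q_E - 73q_E.
Setting the follower's marginal profit to zero, 356 - q_L - 2q_E = 0, i.e. q_E = (356 - q_L)/2.
The leader anticipates this reaction. Substituting into P = 429 - Q gives P = 251 - (1/2)q_L, so π_L = (251 - (1/2)q_L)q_L - 73q_L.
Leader FOC: 178 - q_L = 0, so q_L = 178.
Then q_E = (356 - 178)/2 = 89.
Price P = 429 - 267 = 162.
Echo's profit: (162 - 73)·89 = 7921.

7921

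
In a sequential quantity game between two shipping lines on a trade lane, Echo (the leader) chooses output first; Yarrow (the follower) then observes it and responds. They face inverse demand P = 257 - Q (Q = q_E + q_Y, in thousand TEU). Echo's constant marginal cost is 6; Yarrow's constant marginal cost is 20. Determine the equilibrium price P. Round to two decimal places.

72.25

The follower Yarrow best-responds to any q_E: π_Y = (257 - Q)q_Y - 20q_Y.
Follower FOC: 237 - q_E - 2q_Y = 0, so q_Y(q_E) = (237 - q_E)/2.
The leader anticipates this reaction. Substituting into P = 257 - Q gives P = 277/2 - (1/2)q_E, so π_E = (277/2 - (1/2)q_E)q_E - 6q_E.
Maximising: ∂π_E/∂q_E = 265/2 - q_E = 0, giving q_E = 265/2.
Then q_Y = (237 - 265/2)/2 = 209/4.
Total output Q = 739/4, so price P = 257 - 739/4 = 289/4.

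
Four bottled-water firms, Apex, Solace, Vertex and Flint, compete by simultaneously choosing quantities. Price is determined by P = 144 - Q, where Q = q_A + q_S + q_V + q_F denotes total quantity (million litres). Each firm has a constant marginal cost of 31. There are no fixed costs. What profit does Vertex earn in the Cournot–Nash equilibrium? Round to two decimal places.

Each firm earns π_i = (144 - Q)q_i - 31q_i.
First-order condition (treating rivals' output as given): 113 - 2q_i - Σ_{j≠i} q_j = 0.
With identical firms every q_j equals q_i, so Σ_{j≠i} q_j = 3q_i and 113 = 5q_i, giving q_i = 113/5.
Price P = 144 - 452/5 = 268/5.
Vertex's profit: (268/5 - 31)·(113/5) = 510.7600.

510.76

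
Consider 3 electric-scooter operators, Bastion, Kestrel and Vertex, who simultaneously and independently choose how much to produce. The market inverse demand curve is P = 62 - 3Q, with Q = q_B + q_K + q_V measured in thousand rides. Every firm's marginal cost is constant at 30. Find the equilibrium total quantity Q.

Each firm earns π_i = (62 - 3Q)q_i - 30q_i.
Setting ∂π_i/∂q_i = 0 with rivals' quantities fixed: 32 - 6q_i - 3·Σ_{j≠i} q_j = 0.
With identical firms every q_j equals q_i, so Σ_{j≠i} q_j = 2q_i and 32 = 12q_i, giving q_i = 8/3.
Total output Q = 8/3 + 8/3 + 8/3 = 8.

8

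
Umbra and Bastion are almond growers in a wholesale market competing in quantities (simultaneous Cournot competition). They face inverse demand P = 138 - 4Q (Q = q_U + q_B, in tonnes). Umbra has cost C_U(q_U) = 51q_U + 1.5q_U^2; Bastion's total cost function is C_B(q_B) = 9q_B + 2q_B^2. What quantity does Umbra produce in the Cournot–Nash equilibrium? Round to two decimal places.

4.55

Umbra's profit: π_U = (138 - 4Q)q_U - (51q_U + (3/2)q_U²). Setting ∂π_U/∂q_U = 0: 87 - 11q_U - 4(q_B) = 0.
Bastion's first-order condition: 129 - 12q_B - 4(q_U) = 0.
Best responses: q_U = (87 - 4q_B)/11, q_B = (129 - 4q_U)/12.
Solving the pair: q_U = 132/29, q_B = 1071/116.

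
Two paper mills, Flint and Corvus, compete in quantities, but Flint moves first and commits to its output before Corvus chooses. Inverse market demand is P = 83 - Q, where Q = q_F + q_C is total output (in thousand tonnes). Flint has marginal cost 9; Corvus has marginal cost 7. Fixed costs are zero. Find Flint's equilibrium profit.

648

The follower Corvus best-responds to any q_F: π_C = (83 - Q)q_C - 7q_C.
Setting the follower's marginal profit to zero, 76 - q_F - 2q_C = 0, i.e. q_C = (76 - q_F)/2.
The leader anticipates this reaction. Substituting into P = 83 - Q gives P = 45 - (1/2)q_F, so π_F = (45 - (1/2)q_F)q_F - 9q_F.
Leader FOC: 36 - q_F = 0, so q_F = 36.
Then q_C = (76 - 36)/2 = 20.
Price P = 83 - 56 = 27.
Flint's profit: (27 - 9)·36 = 648.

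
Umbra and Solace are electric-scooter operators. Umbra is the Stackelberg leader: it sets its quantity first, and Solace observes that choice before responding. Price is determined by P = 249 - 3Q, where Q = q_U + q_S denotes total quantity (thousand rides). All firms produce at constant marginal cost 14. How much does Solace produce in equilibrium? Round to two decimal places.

The follower Solace best-responds to any q_U: π_S = (249 - 3Q)q_S - 14q_S.
Follower FOC: 235 - 3q_U - 6q_S = 0, so q_S(q_U) = (235 - 3q_U)/6.
Umbra substitutes q_S(q_U) into its own profit: π_U = q_U(249 - 3q_U - (235 - 3q_U)/2) - 14q_U = (263/2 - (3/2)q_U)q_U - 14q_U.
Leader FOC: 235/2 - 3q_U = 0, so q_U = 235/6.
Then q_S = (235 - 3·(235/6))/6 = 235/12.

19.58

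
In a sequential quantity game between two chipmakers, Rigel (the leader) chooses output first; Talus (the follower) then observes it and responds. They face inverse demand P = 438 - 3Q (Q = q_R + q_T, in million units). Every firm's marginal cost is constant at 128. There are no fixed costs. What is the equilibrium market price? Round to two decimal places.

205.50

The follower Talus best-responds to any q_R: π_T = (438 - 3Q)q_T - 128q_T.
Follower FOC: 310 - 3q_R - 6q_T = 0, so q_T(q_R) = (310 - 3q_R)/6.
Rigel substitutes q_T(q_R) into its own profit: π_R = q_R(438 - 3q_R - (310 - 3q_R)/2) - 128q_R = (283 - (3/2)q_R)q_R - 128q_R.
Leader FOC: 155 - 3q_R = 0, so q_R = 155/3.
Then q_T = (310 - 3·(155/3))/6 = 155/6.
Total output Q = 155/2, so price P = 438 - 3·(155/2) = 411/2.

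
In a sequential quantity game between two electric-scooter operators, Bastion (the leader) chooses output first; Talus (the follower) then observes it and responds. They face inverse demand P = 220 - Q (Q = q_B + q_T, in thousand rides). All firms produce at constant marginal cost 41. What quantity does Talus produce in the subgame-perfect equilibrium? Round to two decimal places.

The follower Talus best-responds to any q_B: π_T = (220 - Q)q_T - 41q_T.
Follower FOC: 179 - q_B - 2q_T = 0, so q_T(q_B) = (179 - q_B)/2.
Bastion substitutes q_T(q_B) into its own profit: π_B = q_B(220 - q_B - (179 - q_B)/2) - 41q_B = (261/2 - (1/2)q_B)q_B - 41q_B.
The leader's first-order condition 179/2 - q_B = 0 yields q_B = 179/2.
Then q_T = (179 - 179/2)/2 = 179/4.

44.75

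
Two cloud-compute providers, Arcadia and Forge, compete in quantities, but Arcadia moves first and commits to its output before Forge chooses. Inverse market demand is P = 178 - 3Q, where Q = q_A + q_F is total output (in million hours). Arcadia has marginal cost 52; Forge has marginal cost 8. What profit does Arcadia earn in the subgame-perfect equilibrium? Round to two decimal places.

280.17

The follower Forge best-responds to any q_A: π_F = (178 - 3Q)q_F - 8q_F.
∂π_F/∂q_F = 170 - 3q_A - 6q_F = 0 gives the reaction function q_F = (170 - 3q_A)/6.
Arcadia substitutes q_F(q_A) into its own profit: π_A = q_A(178 - 3q_A - (170 - 3q_A)/2) - 52q_A = (93 - (3/2)q_A)q_A - 52q_A.
Maximising: ∂π_A/∂q_A = 41 - 3q_A = 0, giving q_A = 41/3.
Then q_F = (170 - 3·(41/3))/6 = 43/2.
Price P = 178 - 3·(211/6) = 145/2.
Arcadia's profit: (145/2 - 52)·(41/3) = 1681/6.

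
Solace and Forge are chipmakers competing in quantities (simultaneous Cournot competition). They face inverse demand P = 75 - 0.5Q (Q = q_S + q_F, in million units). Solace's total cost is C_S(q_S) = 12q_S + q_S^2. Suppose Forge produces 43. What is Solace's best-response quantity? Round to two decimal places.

13.83

With the rival's output fixed at 43, Solace's profit is π_S = (75 - (1/2)·43 - (1/2)q_S)q_S - (12q_S + q_S²) = (107/2 - (1/2)q_S)q_S - (12q_S + q_S²).
∂π_S/∂q_S = 83/2 - 3q_S = 0, so q_S = 83/6.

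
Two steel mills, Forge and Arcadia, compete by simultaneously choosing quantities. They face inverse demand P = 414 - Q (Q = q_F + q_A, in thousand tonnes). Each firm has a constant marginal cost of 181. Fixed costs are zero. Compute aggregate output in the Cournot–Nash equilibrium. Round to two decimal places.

155.33

A representative firm's profit is π_i = q_i(414 - Q) - 181q_i.
First-order condition (treating rivals' output as given): 233 - 2q_i - q_j = 0.
With identical firms every q_j equals q_i, so q_j = q_i and 233 = 3q_i, giving q_i = 233/3.
Total output Q = 233/3 + 233/3 = 466/3.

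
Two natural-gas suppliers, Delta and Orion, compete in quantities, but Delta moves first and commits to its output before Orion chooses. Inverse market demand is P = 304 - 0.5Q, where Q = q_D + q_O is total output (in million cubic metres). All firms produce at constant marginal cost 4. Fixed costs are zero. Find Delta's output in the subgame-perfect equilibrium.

Solve by backward induction. Given q_D, the follower Orion maximises π_O = (304 - (1/2)q_D - (1/2)q_O)q_O - 4q_O.
Follower FOC: 300 - (1/2)q_D - q_O = 0, so q_O(q_D) = (300 - (1/2)q_D).
The leader anticipates this reaction. Substituting into P = 304 - 0.5Q gives P = 154 - (1/4)q_D, so π_D = (154 - (1/4)q_D)q_D - 4q_D.
The leader's first-order condition 150 - (1/2)q_D = 0 yields q_D = 300.
Then q_O = (300 - (1/2)·300) = 150.

300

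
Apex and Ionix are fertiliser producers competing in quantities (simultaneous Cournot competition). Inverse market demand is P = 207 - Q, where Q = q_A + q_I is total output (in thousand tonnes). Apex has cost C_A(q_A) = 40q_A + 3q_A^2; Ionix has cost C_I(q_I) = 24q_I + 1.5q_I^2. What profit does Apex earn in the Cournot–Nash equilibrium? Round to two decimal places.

Apex's profit: π_A = (207 - Q)q_A - (40q_A + 3q_A²). Setting ∂π_A/∂q_A = 0: 167 - 8q_A - (q_I) = 0.
Ionix's profit: π_I = (207 - Q)q_I - (24q_I + (3/2)q_I²). Setting ∂π_I/∂q_I = 0: 183 - 5q_I - (q_A) = 0.
So q_A = (167 - q_I)/8 and q_I = (183 - q_A)/5.
Solving the pair: q_A = 652/39, q_I = 1297/39.
Price P = 207 - 1949/39 = 157.0256.
Apex's profit: 157.0256·(652/39) - 40·(652/39) - 3(652/39)² = 1117.9592.

1117.96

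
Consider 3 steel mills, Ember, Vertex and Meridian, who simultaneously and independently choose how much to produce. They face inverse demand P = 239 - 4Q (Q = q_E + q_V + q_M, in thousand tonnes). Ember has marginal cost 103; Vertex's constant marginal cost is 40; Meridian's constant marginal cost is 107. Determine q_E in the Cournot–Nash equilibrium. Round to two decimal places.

Ember's profit: π_E = (239 - 4Q)q_E - (103q_E). Setting ∂π_E/∂q_E = 0: 136 - 8q_E - 4(q_V + q_M) = 0.
Vertex's first-order condition: 199 - 8q_V - 4(q_E + q_M) = 0.
Meridian's profit: π_M = (239 - 4Q)q_M - (107q_M). Setting ∂π_M/∂q_M = 0: 132 - 8q_M - 4(q_E + q_V) = 0.
Adding the 3 conditions: 467 − 8Q − 8Q = 0, i.e. Q = 467/16.
Back-substituting: q_E = (136 − 467/4)/4 = 77/16, q_V = (199 − 467/4)/4 = 329/16, q_M = (132 − 467/4)/4 = 61/16.

4.81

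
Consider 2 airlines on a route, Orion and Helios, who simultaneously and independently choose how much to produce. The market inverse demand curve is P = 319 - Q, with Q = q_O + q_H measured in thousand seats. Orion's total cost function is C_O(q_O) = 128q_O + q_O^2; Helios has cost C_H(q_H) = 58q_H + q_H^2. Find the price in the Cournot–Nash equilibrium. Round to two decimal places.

Orion's profit: π_O = (319 - Q)q_O - (128q_O + q_O²). Setting ∂π_O/∂q_O = 0: 191 - 4q_O - (q_H) = 0.
Helios's first-order condition: 261 - 4q_H - (q_O) = 0.
Rearranging gives the reaction functions q_O = (191 - q_H)/4 and q_H = (261 - q_O)/4.
Solving the pair: q_O = 503/15, q_H = 853/15.
Total output Q = 452/5, so price P = 319 - 452/5 = 1143/5.

228.60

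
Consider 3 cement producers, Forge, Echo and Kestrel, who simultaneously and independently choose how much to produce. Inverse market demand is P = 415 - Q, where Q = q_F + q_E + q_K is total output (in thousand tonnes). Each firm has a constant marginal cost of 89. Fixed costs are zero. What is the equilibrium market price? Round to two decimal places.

170.50

Each firm earns π_i = (415 - Q)q_i - 89q_i.
Setting ∂π_i/∂q_i = 0 with rivals' quantities fixed: 326 - 2q_i - Σ_{j≠i} q_j = 0.
By symmetry each firm produces the same amount; substituting Σ_{j≠i} q_j = 2q_i yields q_i = 326/4 = 163/2.
Total output Q = 489/2, so price P = 415 - 489/2 = 341/2.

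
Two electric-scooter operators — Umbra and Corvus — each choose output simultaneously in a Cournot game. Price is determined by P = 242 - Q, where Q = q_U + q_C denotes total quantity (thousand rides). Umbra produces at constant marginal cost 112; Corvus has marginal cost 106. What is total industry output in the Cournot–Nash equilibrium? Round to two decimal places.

88.67

Umbra's profit: π_U = (242 - Q)q_U - (112q_U). Setting ∂π_U/∂q_U = 0: 130 - 2q_U - (q_C) = 0.
Corvus's profit: π_C = (242 - Q)q_C - (106q_C). Setting ∂π_C/∂q_C = 0: 136 - 2q_C - (q_U) = 0.
So q_U = (130 - q_C)/2 and q_C = (136 - q_U)/2.
Solving the pair: q_U = 124/3, q_C = 142/3.
Total output Q = 124/3 + 142/3 = 266/3.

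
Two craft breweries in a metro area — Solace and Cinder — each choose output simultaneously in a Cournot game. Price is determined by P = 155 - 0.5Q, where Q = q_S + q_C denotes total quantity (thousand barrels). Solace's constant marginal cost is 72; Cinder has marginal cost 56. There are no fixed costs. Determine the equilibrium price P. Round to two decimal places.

Solace's profit: π_S = (155 - 0.5Q)q_S - (72q_S). Setting ∂π_S/∂q_S = 0: 83 - q_S - (1/2)(q_C) = 0.
Cinder's profit: π_C = (155 - 0.5Q)q_C - (56q_C). Setting ∂π_C/∂q_C = 0: 99 - q_C - (1/2)(q_S) = 0.
So q_S = (83 - (1/2)q_C) and q_C = (99 - (1/2)q_S).
Substituting one into the other gives q_S = 134/3 and q_C = 230/3.
Total output Q = 364/3, so price P = 155 - (1/2)·(364/3) = 283/3.

94.33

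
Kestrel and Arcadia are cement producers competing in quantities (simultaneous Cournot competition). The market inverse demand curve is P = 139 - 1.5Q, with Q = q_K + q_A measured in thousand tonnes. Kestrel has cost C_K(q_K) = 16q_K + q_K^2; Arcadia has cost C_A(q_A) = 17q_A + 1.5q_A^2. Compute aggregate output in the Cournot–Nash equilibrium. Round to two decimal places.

Kestrel's profit: π_K = (139 - 1.5Q)q_K - (16q_K + q_K²). Setting ∂π_K/∂q_K = 0: 123 - 5q_K - (3/2)(q_A) = 0.
Arcadia's profit: π_A = (139 - 1.5Q)q_A - (17q_A + (3/2)q_A²). Setting ∂π_A/∂q_A = 0: 122 - 6q_A - (3/2)(q_K) = 0.
So q_K = (123 - (3/2)q_A)/5 and q_A = (122 - (3/2)q_K)/6.
Solving the pair: q_K = 20, q_A = 46/3.
Total output Q = 20 + 46/3 = 106/3.

35.33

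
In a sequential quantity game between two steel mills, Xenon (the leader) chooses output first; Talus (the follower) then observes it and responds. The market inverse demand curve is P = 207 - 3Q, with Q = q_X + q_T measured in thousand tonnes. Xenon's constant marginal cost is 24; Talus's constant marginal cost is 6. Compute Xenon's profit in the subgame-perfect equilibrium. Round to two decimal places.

Solve by backward induction. Given q_X, the follower Talus maximises π_T = (207 - 3q_X - 3q_T)q_T - 6q_T.
Setting the follower's marginal profit to zero, 201 - 3q_X - 6q_T = 0, i.e. q_T = (201 - 3q_X)/6.
Xenon substitutes q_T(q_X) into its own profit: π_X = q_X(207 - 3q_X - (201 - 3q_X)/2) - 24q_X = (213/2 - (3/2)q_X)q_X - 24q_X.
Leader FOC: 165/2 - 3q_X = 0, so q_X = 55/2.
Then q_T = (201 - 3·(55/2))/6 = 79/4.
Price P = 207 - 3·(189/4) = 261/4.
Xenon's profit: (261/4 - 24)·(55/2) = 1134.3750.

1134.38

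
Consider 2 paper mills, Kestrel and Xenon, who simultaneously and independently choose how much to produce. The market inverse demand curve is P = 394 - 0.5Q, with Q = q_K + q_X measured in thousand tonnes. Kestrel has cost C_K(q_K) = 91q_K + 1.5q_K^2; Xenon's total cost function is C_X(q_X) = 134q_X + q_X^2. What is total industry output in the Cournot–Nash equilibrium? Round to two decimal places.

Kestrel's profit: π_K = (394 - 0.5Q)q_K - (91q_K + (3/2)q_K²). Setting ∂π_K/∂q_K = 0: 303 - 4q_K - (1/2)(q_X) = 0.
Xenon's first-order condition: 260 - 3q_X - (1/2)(q_K) = 0.
Rearranging gives the reaction functions q_K = (303 - (1/2)q_X)/4 and q_X = (260 - (1/2)q_K)/3.
Solving the pair: q_K = 66.2979, q_X = 75.6170.
Total output Q = 66.2979 + 75.6170 = 141.9149.

141.91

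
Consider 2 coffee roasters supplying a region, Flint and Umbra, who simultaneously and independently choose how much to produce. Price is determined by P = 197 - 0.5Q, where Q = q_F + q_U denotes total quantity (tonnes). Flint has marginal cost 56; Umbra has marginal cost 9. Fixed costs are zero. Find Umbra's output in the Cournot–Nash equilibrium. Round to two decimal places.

156.67

Flint's profit: π_F = (197 - 0.5Q)q_F - (56q_F). Setting ∂π_F/∂q_F = 0: 141 - q_F - (1/2)(q_U) = 0.
Umbra's first-order condition: 188 - q_U - (1/2)(q_F) = 0.
So q_F = (141 - (1/2)q_U) and q_U = (188 - (1/2)q_F).
Solving the pair: q_F = 188/3, q_U = 470/3.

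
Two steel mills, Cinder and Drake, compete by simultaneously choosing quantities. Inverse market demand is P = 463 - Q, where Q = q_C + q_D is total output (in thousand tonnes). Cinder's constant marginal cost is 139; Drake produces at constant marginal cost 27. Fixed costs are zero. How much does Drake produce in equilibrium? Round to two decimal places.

Cinder's profit: π_C = (463 - Q)q_C - (139q_C). Setting ∂π_C/∂q_C = 0: 324 - 2q_C - (q_D) = 0.
Drake's first-order condition: 436 - 2q_D - (q_C) = 0.
Best responses: q_C = (324 - q_D)/2, q_D = (436 - q_C)/2.
Solving the pair: q_C = 212/3, q_D = 548/3.

182.67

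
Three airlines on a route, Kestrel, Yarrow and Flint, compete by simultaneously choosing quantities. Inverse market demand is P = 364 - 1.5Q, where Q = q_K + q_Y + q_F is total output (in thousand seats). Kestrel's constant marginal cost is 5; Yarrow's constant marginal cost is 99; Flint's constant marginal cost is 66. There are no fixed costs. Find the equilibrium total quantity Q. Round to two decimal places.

153.67

Kestrel's profit: π_K = (364 - 1.5Q)q_K - (5q_K). Setting ∂π_K/∂q_K = 0: 359 - 3q_K - (3/2)(q_Y + q_F) = 0.
Yarrow's profit: π_Y = (364 - 1.5Q)q_Y - (99q_Y). Setting ∂π_Y/∂q_Y = 0: 265 - 3q_Y - (3/2)(q_K + q_F) = 0.
Flint's first-order condition: 298 - 3q_F - (3/2)(q_K + q_Y) = 0.
Adding the 3 conditions: 922 − 3Q − 3Q = 0, i.e. Q = 461/3.
Back-substituting: q_K = (359 − 461/2)/(3/2) = 257/3, q_Y = (265 − 461/2)/(3/2) = 23, q_F = (298 − 461/2)/(3/2) = 45.
Total output Q = 257/3 + 23 + 45 = 461/3.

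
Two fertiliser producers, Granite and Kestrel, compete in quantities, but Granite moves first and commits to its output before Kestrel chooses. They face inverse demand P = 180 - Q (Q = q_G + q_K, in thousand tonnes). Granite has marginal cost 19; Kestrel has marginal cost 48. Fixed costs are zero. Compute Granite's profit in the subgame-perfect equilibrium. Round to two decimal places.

4512.50

Solve by backward induction. Given q_G, the follower Kestrel maximises π_K = (180 - q_G - q_K)q_K - 48q_K.
Setting the follower's marginal profit to zero, 132 - q_G - 2q_K = 0, i.e. q_K = (132 - q_G)/2.
Granite substitutes q_K(q_G) into its own profit: π_G = q_G(180 - q_G - (132 - q_G)/2) - 19q_G = (114 - (1/2)q_G)q_G - 19q_G.
The leader's first-order condition 95 - q_G = 0 yields q_G = 95.
Then q_K = (132 - 95)/2 = 37/2.
Price P = 180 - 227/2 = 133/2.
Granite's profit: (133/2 - 19)·95 = 4512.5000.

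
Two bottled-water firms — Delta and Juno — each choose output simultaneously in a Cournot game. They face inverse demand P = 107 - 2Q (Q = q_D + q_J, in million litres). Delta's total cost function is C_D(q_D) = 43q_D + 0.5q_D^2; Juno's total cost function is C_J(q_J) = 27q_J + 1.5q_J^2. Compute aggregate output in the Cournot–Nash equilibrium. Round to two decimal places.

Delta's profit: π_D = (107 - 2Q)q_D - (43q_D + (1/2)q_D²). Setting ∂π_D/∂q_D = 0: 64 - 5q_D - 2(q_J) = 0.
Juno's profit: π_J = (107 - 2Q)q_J - (27q_J + (3/2)q_J²). Setting ∂π_J/∂q_J = 0: 80 - 7q_J - 2(q_D) = 0.
Rearranging gives the reaction functions q_D = (64 - 2q_J)/5 and q_J = (80 - 2q_D)/7.
Substituting one into the other gives q_D = 288/31 and q_J = 272/31.
Total output Q = 288/31 + 272/31 = 560/31.

18.06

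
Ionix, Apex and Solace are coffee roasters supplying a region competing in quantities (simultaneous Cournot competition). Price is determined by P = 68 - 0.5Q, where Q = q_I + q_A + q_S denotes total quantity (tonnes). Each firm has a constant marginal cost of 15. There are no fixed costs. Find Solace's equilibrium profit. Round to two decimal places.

A representative firm's profit is π_i = q_i(68 - 0.5Q) - 15q_i.
Setting ∂π_i/∂q_i = 0 with rivals' quantities fixed: 53 - q_i - (1/2)·Σ_{j≠i} q_j = 0.
By symmetry each firm produces the same amount; substituting Σ_{j≠i} q_j = 2q_i yields q_i = 53/2.
Price P = 68 - (1/2)·(159/2) = 113/4.
Solace's profit: (113/4 - 15)·(53/2) = 351.1250.

351.13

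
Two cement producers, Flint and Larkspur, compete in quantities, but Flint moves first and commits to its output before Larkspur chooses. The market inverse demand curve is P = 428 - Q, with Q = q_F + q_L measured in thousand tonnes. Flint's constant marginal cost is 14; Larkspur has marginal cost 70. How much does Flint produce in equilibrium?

Solve by backward induction. Given q_F, the follower Larkspur maximises π_L = (428 - q_F - q_L)q_L - 70q_L.
∂π_L/∂q_L = 358 - q_F - 2q_L = 0 gives the reaction function q_L = (358 - q_F)/2.
The leader anticipates this reaction. Substituting into P = 428 - Q gives P = 249 - (1/2)q_F, so π_F = (249 - (1/2)q_F)q_F - 14q_F.
Maximising: ∂π_F/∂q_F = 235 - q_F = 0, giving q_F = 235.
Then q_L = (358 - 235)/2 = 123/2.

235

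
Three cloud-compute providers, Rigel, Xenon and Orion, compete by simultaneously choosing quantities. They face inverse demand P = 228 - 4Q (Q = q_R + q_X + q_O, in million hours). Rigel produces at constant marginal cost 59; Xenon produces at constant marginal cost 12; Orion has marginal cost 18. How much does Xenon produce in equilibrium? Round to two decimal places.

16.81

Rigel's profit: π_R = (228 - 4Q)q_R - (59q_R). Setting ∂π_R/∂q_R = 0: 169 - 8q_R - 4(q_X + q_O) = 0.
Xenon's profit: π_X = (228 - 4Q)q_X - (12q_X). Setting ∂π_X/∂q_X = 0: 216 - 8q_X - 4(q_R + q_O) = 0.
Orion's profit: π_O = (228 - 4Q)q_O - (18q_O). Setting ∂π_O/∂q_O = 0: 210 - 8q_O - 4(q_R + q_X) = 0.
Adding the 3 conditions: 595 − 8Q − 8Q = 0, i.e. Q = 595/16.
Back-substituting: q_R = (169 − 595/4)/4 = 81/16, q_X = (216 − 595/4)/4 = 269/16, q_O = (210 − 595/4)/4 = 245/16.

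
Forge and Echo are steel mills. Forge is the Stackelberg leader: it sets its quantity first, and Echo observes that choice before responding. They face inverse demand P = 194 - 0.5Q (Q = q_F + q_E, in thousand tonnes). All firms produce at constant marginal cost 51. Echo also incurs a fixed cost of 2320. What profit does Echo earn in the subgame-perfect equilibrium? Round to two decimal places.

The follower Echo best-responds to any q_F: π_E = (194 - 0.5Q)q_E - 51q_E.
∂π_E/∂q_E = 143 - (1/2)q_F - q_E = 0 gives the reaction function q_E = (143 - (1/2)q_F).
Forge substitutes q_E(q_F) into its own profit: π_F = q_F(194 - (1/2)q_F - (143 - (1/2)q_F)/2) - 51q_F = (245/2 - (1/4)q_F)q_F - 51q_F.
Maximising: ∂π_F/∂q_F = 143/2 - (1/2)q_F = 0, giving q_F = 143.
Then q_E = (143 - (1/2)·143) = 143/2.
Price P = 194 - (1/2)·(429/2) = 347/4.
Echo's profit: (347/4 - 51)·(143/2) - 2320 = 1889/8.

236.13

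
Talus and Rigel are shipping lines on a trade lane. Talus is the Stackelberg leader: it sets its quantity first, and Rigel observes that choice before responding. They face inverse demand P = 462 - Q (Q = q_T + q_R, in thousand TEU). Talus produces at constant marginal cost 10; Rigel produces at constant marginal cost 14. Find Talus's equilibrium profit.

25992

Solve by backward induction. Given q_T, the follower Rigel maximises π_R = (462 - q_T - q_R)q_R - 14q_R.
Setting the follower's marginal profit to zero, 448 - q_T - 2q_R = 0, i.e. q_R = (448 - q_T)/2.
The leader anticipates this reaction. Substituting into P = 462 - Q gives P = 238 - (1/2)q_T, so π_T = (238 - (1/2)q_T)q_T - 10q_T.
Leader FOC: 228 - q_T = 0, so q_T = 228.
Then q_R = (448 - 228)/2 = 110.
Price P = 462 - 338 = 124.
Talus's profit: (124 - 10)·228 = 25992.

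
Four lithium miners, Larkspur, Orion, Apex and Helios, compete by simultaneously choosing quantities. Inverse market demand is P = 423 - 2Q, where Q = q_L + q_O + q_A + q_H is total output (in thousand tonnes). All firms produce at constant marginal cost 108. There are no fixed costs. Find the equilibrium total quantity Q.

A representative firm's profit is π_i = q_i(423 - 2Q) - 108q_i.
Setting ∂π_i/∂q_i = 0 with rivals' quantities fixed: 315 - 4q_i - 2·Σ_{j≠i} q_j = 0.
By symmetry each firm produces the same amount; substituting Σ_{j≠i} q_j = 3q_i yields q_i = 315/10 = 63/2.
Total output Q = 63/2 + 63/2 + 63/2 + 63/2 = 126.

126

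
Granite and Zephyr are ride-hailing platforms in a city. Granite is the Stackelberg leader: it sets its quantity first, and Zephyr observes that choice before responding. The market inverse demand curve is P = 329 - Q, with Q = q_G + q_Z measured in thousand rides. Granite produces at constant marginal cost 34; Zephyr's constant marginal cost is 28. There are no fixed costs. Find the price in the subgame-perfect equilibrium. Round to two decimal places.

The follower Zephyr best-responds to any q_G: π_Z = (329 - Q)q_Z - 28q_Z.
Setting the follower's marginal profit to zero, 301 - q_G - 2q_Z = 0, i.e. q_Z = (301 - q_G)/2.
The leader anticipates this reaction. Substituting into P = 329 - Q gives P = 357/2 - (1/2)q_G, so π_G = (357/2 - (1/2)q_G)q_G - 34q_G.
Leader FOC: 289/2 - q_G = 0, so q_G = 289/2.
Then q_Z = (301 - 289/2)/2 = 313/4.
Total output Q = 891/4, so price P = 329 - 891/4 = 425/4.

106.25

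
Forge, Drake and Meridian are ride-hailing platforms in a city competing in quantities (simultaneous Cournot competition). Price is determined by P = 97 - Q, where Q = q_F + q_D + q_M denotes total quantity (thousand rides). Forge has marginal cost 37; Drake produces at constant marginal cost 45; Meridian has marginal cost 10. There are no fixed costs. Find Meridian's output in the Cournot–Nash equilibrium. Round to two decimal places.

Forge's profit: π_F = (97 - Q)q_F - (37q_F). Setting ∂π_F/∂q_F = 0: 60 - 2q_F - (q_D + q_M) = 0.
Drake's profit: π_D = (97 - Q)q_D - (45q_D). Setting ∂π_D/∂q_D = 0: 52 - 2q_D - (q_F + q_M) = 0.
Meridian's profit: π_M = (97 - Q)q_M - (10q_M). Setting ∂π_M/∂q_M = 0: 87 - 2q_M - (q_F + q_D) = 0.
Adding the 3 first-order conditions: 199 − 4Q = 0, so Q = 199/4.
Back-substituting: q_F = (60 − 199/4) = 41/4, q_D = (52 − 199/4) = 9/4, q_M = (87 − 199/4) = 149/4.

37.25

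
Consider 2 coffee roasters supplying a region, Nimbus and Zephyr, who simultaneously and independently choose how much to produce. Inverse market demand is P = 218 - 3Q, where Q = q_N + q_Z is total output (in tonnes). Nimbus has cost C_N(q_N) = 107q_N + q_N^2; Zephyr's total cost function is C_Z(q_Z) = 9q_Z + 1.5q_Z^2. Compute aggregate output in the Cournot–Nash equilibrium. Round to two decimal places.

27.16

Nimbus's profit: π_N = (218 - 3Q)q_N - (107q_N + q_N²). Setting ∂π_N/∂q_N = 0: 111 - 8q_N - 3(q_Z) = 0.
Zephyr's first-order condition: 209 - 9q_Z - 3(q_N) = 0.
So q_N = (111 - 3q_Z)/8 and q_Z = (209 - 3q_N)/9.
Solving the pair: q_N = 124/21, q_Z = 1339/63.
Total output Q = 124/21 + 1339/63 = 1711/63.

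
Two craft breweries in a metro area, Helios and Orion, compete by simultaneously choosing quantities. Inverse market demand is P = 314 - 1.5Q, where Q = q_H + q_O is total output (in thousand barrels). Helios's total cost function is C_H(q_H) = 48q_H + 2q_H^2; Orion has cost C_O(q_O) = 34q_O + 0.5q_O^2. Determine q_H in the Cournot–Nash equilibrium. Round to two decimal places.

25.01

Helios's profit: π_H = (314 - 1.5Q)q_H - (48q_H + 2q_H²). Setting ∂π_H/∂q_H = 0: 266 - 7q_H - (3/2)(q_O) = 0.
Orion's profit: π_O = (314 - 1.5Q)q_O - (34q_O + (1/2)q_O²). Setting ∂π_O/∂q_O = 0: 280 - 4q_O - (3/2)(q_H) = 0.
So q_H = (266 - (3/2)q_O)/7 and q_O = (280 - (3/2)q_H)/4.
Solving the pair: q_H = 25.0097, q_O = 60.6214.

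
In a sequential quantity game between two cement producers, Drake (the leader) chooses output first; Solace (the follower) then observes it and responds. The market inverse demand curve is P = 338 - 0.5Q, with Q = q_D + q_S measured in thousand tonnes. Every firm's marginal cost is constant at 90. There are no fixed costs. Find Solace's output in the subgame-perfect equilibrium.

124

Solve by backward induction. Given q_D, the follower Solace maximises π_S = (338 - (1/2)q_D - (1/2)q_S)q_S - 90q_S.
∂π_S/∂q_S = 248 - (1/2)q_D - q_S = 0 gives the reaction function q_S = (248 - (1/2)q_D).
Drake substitutes q_S(q_D) into its own profit: π_D = q_D(338 - (1/2)q_D - (248 - (1/2)q_D)/2) - 90q_D = (214 - (1/4)q_D)q_D - 90q_D.
Leader FOC: 124 - (1/2)q_D = 0, so q_D = 248.
Then q_S = (248 - (1/2)·248) = 124.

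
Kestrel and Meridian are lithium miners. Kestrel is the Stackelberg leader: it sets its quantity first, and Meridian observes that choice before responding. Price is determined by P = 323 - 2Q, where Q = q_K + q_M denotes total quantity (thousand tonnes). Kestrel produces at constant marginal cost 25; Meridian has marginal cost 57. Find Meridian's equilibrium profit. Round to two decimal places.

Solve by backward induction. Given q_K, the follower Meridian maximises π_M = (323 - 2q_K - 2q_M)q_M - 57q_M.
∂π_M/∂q_M = 266 - 2q_K - 4q_M = 0 gives the reaction function q_M = (266 - 2q_K)/4.
Kestrel substitutes q_M(q_K) into its own profit: π_K = q_K(323 - 2q_K - (266 - 2q_K)/2) - 25q_K = (190 - q_K)q_K - 25q_K.
Maximising: ∂π_K/∂q_K = 165 - 2q_K = 0, giving q_K = 165/2.
Then q_M = (266 - 2·(165/2))/4 = 101/4.
Price P = 323 - 2·(431/4) = 215/2.
Meridian's profit: (215/2 - 57)·(101/4) = 1275.1250.

1275.13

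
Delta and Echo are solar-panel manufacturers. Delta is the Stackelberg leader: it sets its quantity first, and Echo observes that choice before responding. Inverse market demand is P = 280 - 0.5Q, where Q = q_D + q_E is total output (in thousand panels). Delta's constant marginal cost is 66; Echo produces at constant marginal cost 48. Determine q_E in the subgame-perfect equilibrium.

134

Solve by backward induction. Given q_D, the follower Echo maximises π_E = (280 - (1/2)q_D - (1/2)q_E)q_E - 48q_E.
Follower FOC: 232 - (1/2)q_D - q_E = 0, so q_E(q_D) = (232 - (1/2)q_D).
The leader anticipates this reaction. Substituting into P = 280 - 0.5Q gives P = 164 - (1/4)q_D, so π_D = (164 - (1/4)q_D)q_D - 66q_D.
Maximising: ∂π_D/∂q_D = 98 - (1/2)q_D = 0, giving q_D = 196.
Then q_E = (232 - (1/2)·196) = 134.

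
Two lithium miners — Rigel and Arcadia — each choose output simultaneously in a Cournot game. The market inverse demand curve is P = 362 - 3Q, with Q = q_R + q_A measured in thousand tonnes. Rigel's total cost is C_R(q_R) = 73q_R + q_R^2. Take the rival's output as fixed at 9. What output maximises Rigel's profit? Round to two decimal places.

32.75

With the rival's output fixed at 9, Rigel's profit is π_R = (362 - 3·9 - 3q_R)q_R - (73q_R + q_R²) = (335 - 3q_R)q_R - (73q_R + q_R²).
∂π_R/∂q_R = 262 - 8q_R = 0, so q_R = 131/4.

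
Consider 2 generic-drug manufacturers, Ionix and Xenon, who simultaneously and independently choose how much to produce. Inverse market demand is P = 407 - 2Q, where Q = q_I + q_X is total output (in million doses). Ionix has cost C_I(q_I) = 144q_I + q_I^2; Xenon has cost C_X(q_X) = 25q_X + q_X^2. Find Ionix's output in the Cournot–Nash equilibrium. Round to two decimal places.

25.44

Ionix's profit: π_I = (407 - 2Q)q_I - (144q_I + q_I²). Setting ∂π_I/∂q_I = 0: 263 - 6q_I - 2(q_X) = 0.
Xenon's first-order condition: 382 - 6q_X - 2(q_I) = 0.
Best responses: q_I = (263 - 2q_X)/6, q_X = (382 - 2q_I)/6.
Substituting one into the other gives q_I = 407/16 and q_X = 883/16.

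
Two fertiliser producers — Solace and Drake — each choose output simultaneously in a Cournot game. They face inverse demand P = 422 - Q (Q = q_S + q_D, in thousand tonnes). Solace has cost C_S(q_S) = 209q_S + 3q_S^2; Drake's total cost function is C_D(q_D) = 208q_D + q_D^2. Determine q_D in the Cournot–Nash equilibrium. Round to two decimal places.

Solace's profit: π_S = (422 - Q)q_S - (209q_S + 3q_S²). Setting ∂π_S/∂q_S = 0: 213 - 8q_S - (q_D) = 0.
Drake's first-order condition: 214 - 4q_D - (q_S) = 0.
So q_S = (213 - q_D)/8 and q_D = (214 - q_S)/4.
Solving the pair: q_S = 638/31, q_D = 1499/31.

48.35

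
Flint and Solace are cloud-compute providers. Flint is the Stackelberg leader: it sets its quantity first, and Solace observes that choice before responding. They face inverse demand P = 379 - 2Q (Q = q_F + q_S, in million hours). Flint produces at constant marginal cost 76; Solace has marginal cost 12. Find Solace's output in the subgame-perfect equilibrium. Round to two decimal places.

61.88

Solve by backward induction. Given q_F, the follower Solace maximises π_S = (379 - 2q_F - 2q_S)q_S - 12q_S.
∂π_S/∂q_S = 367 - 2q_F - 4q_S = 0 gives the reaction function q_S = (367 - 2q_F)/4.
The leader anticipates this reaction. Substituting into P = 379 - 2Q gives P = 391/2 - q_F, so π_F = (391/2 - q_F)q_F - 76q_F.
The leader's first-order condition 239/2 - 2q_F = 0 yields q_F = 239/4.
Then q_S = (367 - 2·(239/4))/4 = 495/8.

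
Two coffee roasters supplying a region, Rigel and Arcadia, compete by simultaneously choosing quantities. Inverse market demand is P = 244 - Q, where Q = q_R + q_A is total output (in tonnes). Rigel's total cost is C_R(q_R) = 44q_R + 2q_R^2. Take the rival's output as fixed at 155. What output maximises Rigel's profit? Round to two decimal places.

7.50

With the rival's output fixed at 155, Rigel's profit is π_R = (244 - 155 - q_R)q_R - (44q_R + 2q_R²) = (89 - q_R)q_R - (44q_R + 2q_R²).
∂π_R/∂q_R = 45 - 6q_R = 0, so q_R = 15/2.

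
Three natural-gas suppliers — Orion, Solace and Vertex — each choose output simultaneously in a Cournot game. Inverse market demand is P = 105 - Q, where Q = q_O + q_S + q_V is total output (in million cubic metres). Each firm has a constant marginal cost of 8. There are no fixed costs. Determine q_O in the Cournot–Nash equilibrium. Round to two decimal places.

A representative firm's profit is π_i = q_i(105 - Q) - 8q_i.
First-order condition (treating rivals' output as given): 97 - 2q_i - Σ_{j≠i} q_j = 0.
With identical firms every q_j equals q_i, so Σ_{j≠i} q_j = 2q_i and 97 = 4q_i, giving q_i = 97/4.

24.25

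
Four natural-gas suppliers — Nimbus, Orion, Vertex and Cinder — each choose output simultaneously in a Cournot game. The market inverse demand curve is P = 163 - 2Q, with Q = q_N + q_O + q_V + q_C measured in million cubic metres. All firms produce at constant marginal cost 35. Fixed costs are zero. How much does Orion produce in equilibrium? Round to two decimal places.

Each firm earns π_i = (163 - 2Q)q_i - 35q_i.
First-order condition (treating rivals' output as given): 128 - 4q_i - 2·Σ_{j≠i} q_j = 0.
By symmetry each firm produces the same amount; substituting Σ_{j≠i} q_j = 3q_i yields q_i = 128/10 = 64/5.

12.80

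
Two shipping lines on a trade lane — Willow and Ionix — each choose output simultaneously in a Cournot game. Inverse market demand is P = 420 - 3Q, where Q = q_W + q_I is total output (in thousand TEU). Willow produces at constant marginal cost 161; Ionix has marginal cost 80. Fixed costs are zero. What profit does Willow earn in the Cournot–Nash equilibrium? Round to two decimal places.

1173.48

Willow's profit: π_W = (420 - 3Q)q_W - (161q_W). Setting ∂π_W/∂q_W = 0: 259 - 6q_W - 3(q_I) = 0.
Ionix's profit: π_I = (420 - 3Q)q_I - (80q_I). Setting ∂π_I/∂q_I = 0: 340 - 6q_I - 3(q_W) = 0.
Rearranging gives the reaction functions q_W = (259 - 3q_I)/6 and q_I = (340 - 3q_W)/6.
Solving the pair: q_W = 178/9, q_I = 421/9.
Price P = 420 - 3·(599/9) = 661/3.
Willow's profit: (661/3 - 161)·(178/9) = 1173.4815.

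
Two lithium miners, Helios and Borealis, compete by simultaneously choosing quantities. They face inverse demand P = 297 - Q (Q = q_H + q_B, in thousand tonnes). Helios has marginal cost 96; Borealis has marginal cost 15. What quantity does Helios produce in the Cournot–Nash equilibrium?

Helios's profit: π_H = (297 - Q)q_H - (96q_H). Setting ∂π_H/∂q_H = 0: 201 - 2q_H - (q_B) = 0.
Borealis's first-order condition: 282 - 2q_B - (q_H) = 0.
So q_H = (201 - q_B)/2 and q_B = (282 - q_H)/2.
Substituting one into the other gives q_H = 40 and q_B = 121.

40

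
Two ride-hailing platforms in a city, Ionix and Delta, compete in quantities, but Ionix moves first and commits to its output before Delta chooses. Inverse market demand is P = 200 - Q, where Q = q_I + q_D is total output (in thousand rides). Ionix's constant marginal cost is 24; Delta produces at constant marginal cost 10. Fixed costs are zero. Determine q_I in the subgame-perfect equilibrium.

The follower Delta best-responds to any q_I: π_D = (200 - Q)q_D - 10q_D.
∂π_D/∂q_D = 190 - q_I - 2q_D = 0 gives the reaction function q_D = (190 - q_I)/2.
The leader anticipates this reaction. Substituting into P = 200 - Q gives P = 105 - (1/2)q_I, so π_I = (105 - (1/2)q_I)q_I - 24q_I.
The leader's first-order condition 81 - q_I = 0 yields q_I = 81.
Then q_D = (190 - 81)/2 = 109/2.

81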